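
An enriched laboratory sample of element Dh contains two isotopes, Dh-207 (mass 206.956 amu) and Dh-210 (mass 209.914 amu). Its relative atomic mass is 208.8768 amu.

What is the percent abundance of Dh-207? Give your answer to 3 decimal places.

With x = fraction of Dh-207 (so Dh-210 is 1 − x):
206.956·x + 209.914·(1 − x) = 208.8768
(206.956 − 209.914)·x = 208.8768 − 209.914
x = -1.0372 / -2.958 = 0.35064 → 35.064% Dh-207, 64.936% Dh-210.

35.064%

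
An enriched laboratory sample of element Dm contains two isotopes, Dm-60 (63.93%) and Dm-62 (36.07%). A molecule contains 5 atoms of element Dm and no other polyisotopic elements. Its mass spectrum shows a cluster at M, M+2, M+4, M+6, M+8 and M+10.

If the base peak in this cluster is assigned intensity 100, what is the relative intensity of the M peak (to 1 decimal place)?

31.4

Term probabilities: M 0.1068, M+2 0.3013, M+4 0.3399, M+6 0.1918, M+8 0.0541, M+10 0.0061. Base peak = M+4.
P(M+4) = C(5,2) × 0.6393^3 × 0.3607^2 = 10 × 0.26128478 × 0.13010449 = 0.339943 (base)
P(M) = C(5,0) × 0.6393^5 × 0.3607^0 = 1 × 0.10678826 × 1.0000 = 0.106788
Relative intensity = 0.106788 / 0.339943 × 100 = 31.4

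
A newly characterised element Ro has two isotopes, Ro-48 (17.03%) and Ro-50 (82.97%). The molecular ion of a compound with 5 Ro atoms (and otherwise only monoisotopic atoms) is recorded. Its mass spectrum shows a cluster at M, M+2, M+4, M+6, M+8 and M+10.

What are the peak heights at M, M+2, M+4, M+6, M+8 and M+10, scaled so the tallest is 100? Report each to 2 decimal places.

Each Ro atom is independently Ro-48 (p = 0.1703) or Ro-50 (q = 0.8297); the cluster is the binomial expansion (p + q)^5.
P(M) = 0.1703^5 = 0.000143
P(M+2) = 5 × 0.1703^4 × 0.8297^1 = 0.003489
P(M+4) = 10 × 0.1703^3 × 0.8297^2 = 0.034001
P(M+6) = 10 × 0.1703^2 × 0.8297^3 = 0.165650
P(M+8) = 5 × 0.1703^1 × 0.8297^4 = 0.403524
P(M+10) = 0.8297^5 = 0.393193
The M+8 peak is largest (0.403524); scaling to 100 gives 0.04 : 0.86 : 8.43 : 41.05 : 100.00 : 97.44.

0.04 : 0.86 : 8.43 : 41.05 : 100.00 : 97.44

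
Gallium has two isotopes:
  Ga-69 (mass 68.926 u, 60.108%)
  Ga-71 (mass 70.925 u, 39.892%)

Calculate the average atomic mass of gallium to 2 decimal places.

Weight each isotope mass by its fractional abundance: 0.60108 × 68.926 + 0.39892 × 70.925
= 41.4300 + 28.2934 = 69.7234 u

69.72 u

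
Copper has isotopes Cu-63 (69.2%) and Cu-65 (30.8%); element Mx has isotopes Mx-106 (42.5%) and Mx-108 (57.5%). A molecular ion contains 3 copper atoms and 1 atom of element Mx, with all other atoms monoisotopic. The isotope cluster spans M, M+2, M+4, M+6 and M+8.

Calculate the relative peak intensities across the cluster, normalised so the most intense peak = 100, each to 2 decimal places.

37.20 : 100.00 : 89.31 : 33.19 : 4.44

Copper pattern (n=3): 0.33137389 : 0.44247034 : 0.19693766 : 0.02921811
Element Mx pattern (n=1): 0.4250 : 0.5750
Convolve the two distributions (both contribute in 2-u steps):
  M: 0.33137389×0.4250 = 0.140834
  M+2: 0.33137389×0.5750 + 0.44247034×0.4250 = 0.378590
  M+4: 0.44247034×0.5750 + 0.19693766×0.4250 = 0.338119
  M+6: 0.19693766×0.5750 + 0.02921811×0.4250 = 0.125657
  M+8: 0.02921811×0.5750 = 0.016800
Scale to base peak (0.378590) = 100: 37.20 : 100.00 : 89.31 : 33.19 : 4.44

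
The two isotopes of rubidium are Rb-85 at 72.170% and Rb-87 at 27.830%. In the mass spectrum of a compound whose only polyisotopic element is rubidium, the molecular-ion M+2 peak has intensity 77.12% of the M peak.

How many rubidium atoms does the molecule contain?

With n Rb atoms, P(M+2)/P(M) = C(n,1)·p^(n−1)q / p^n = n·q/p = n · 0.27830/0.72170.
n = 0.7712 × 0.72170/0.27830 = 2.00 ≈ 2

2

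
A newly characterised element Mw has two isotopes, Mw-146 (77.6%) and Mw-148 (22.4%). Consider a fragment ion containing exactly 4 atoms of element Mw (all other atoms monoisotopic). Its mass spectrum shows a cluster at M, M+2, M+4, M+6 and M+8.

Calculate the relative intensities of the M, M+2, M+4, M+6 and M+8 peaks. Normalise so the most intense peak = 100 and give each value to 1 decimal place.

86.6 : 100.0 : 43.3 : 8.3 : 0.6

Expanding (0.776 + 0.224)^4:
P(M) = 0.776^4 = 0.362616
P(M+2) = 4 × 0.776^3 × 0.224^1 = 0.418691
P(M+4) = 6 × 0.776^2 × 0.224^2 = 0.181289
P(M+6) = 4 × 0.776^1 × 0.224^3 = 0.034887
P(M+8) = 0.224^4 = 0.002518
The M+2 peak is largest (0.418691); scaling to 100 gives 86.6 : 100.0 : 43.3 : 8.3 : 0.6.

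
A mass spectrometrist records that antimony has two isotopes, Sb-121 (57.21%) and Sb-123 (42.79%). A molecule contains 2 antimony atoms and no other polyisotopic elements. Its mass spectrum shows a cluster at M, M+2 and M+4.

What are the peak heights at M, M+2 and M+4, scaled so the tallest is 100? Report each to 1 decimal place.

66.8 : 100.0 : 37.4

Expanding (0.5721 + 0.4279)^2:
P(M) = 0.5721^2 = 0.327298
P(M+2) = 2 × 0.5721^1 × 0.4279^1 = 0.489603
P(M+4) = 0.4279^2 = 0.183098
The M+2 peak is largest (0.489603); scaling to 100 gives 66.8 : 100.0 : 37.4.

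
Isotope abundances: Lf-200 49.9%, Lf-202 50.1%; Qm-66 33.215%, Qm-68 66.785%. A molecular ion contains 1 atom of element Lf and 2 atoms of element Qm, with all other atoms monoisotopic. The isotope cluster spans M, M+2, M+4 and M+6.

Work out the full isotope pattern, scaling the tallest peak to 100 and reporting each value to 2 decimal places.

Element Lf pattern (n=1): 0.4990 : 0.5010
Element Qm pattern (n=2): 0.11032362 : 0.44365276 : 0.44602362
Convolve the two distributions (both contribute in 2-u steps):
  M: 0.4990×0.11032362 = 0.055051
  M+2: 0.4990×0.44365276 + 0.5010×0.11032362 = 0.276655
  M+4: 0.4990×0.44602362 + 0.5010×0.44365276 = 0.444836
  M+6: 0.5010×0.44602362 = 0.223458
Scale to base peak (0.444836) = 100: 12.38 : 62.19 : 100.00 : 50.23

12.38 : 62.19 : 100.00 : 50.23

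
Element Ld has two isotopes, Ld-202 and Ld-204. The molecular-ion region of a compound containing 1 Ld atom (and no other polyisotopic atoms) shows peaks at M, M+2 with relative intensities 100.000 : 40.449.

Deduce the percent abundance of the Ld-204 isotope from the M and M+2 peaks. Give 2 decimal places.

Let p = fractional abundance of Ld-202. I(M+2)/I(M) = [C(1,1)·p^0·(1−p)] / p^1 = 1·(1−p)/p = 40.449/100.000 = 0.4045
(1−p)/p = 0.4045/1 = 0.4045  ⇒  p = 1/(1 + 0.4045) = 0.7120
Ld-202: 71.20%, Ld-204: 28.80%.

28.80%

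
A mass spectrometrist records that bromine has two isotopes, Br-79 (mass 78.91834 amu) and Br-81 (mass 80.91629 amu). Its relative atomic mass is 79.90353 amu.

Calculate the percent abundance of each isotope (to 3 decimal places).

Br-79: 50.690%, Br-81: 49.310%

Writing the weighted mean with unknown fraction x of Br-79:
78.91834·x + 80.91629·(1 − x) = 79.90353
(78.91834 − 80.91629)·x = 79.90353 − 80.91629
x = -1.01276 / -1.99795 = 0.50690 → 50.690% Br-79, 49.310% Br-81.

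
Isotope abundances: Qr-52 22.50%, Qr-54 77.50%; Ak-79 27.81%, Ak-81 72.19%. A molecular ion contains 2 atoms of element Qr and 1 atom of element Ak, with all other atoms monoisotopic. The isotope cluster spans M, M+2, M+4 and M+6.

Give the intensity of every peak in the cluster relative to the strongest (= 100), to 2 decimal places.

3.25 : 30.80 : 96.59 : 100.00

Element Qr pattern (n=2): 0.050625 : 0.34875 : 0.600625
Element Ak pattern (n=1): 0.2781 : 0.7219
Convolve the two distributions (both contribute in 2-u steps):
  M: 0.050625×0.2781 = 0.014079
  M+2: 0.050625×0.7219 + 0.34875×0.2781 = 0.133534
  M+4: 0.34875×0.7219 + 0.600625×0.2781 = 0.418796
  M+6: 0.600625×0.7219 = 0.433591
Scale to base peak (0.433591) = 100: 3.25 : 30.80 : 96.59 : 100.00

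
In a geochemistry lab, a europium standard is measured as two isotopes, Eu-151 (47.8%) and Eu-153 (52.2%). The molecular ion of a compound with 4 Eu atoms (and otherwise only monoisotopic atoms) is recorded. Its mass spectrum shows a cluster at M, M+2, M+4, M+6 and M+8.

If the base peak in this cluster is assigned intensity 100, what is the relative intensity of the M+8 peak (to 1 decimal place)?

(0.478 + 0.522)^4 gives M 0.0522, M+2 0.2280, M+4 0.3735, M+6 0.2720, M+8 0.0742; the largest is M+4.
P(M+4) = C(4,2) × 0.478^2 × 0.522^2 = 6 × 0.228484 × 0.272484 = 0.373549 (base)
P(M+8) = C(4,4) × 0.478^0 × 0.522^4 = 1 × 1.0000 × 0.07424753 = 0.074248
Relative intensity = 0.074248 / 0.373549 × 100 = 19.9

19.9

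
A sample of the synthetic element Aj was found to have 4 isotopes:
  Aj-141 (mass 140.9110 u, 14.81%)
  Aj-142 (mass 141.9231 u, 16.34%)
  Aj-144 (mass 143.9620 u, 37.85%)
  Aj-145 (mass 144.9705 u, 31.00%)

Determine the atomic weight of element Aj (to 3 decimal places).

143.490 u

Average mass = Σ (abundance × isotope mass) = 0.1481 × 140.9110 + 0.1634 × 141.9231 + 0.3785 × 143.9620 + 0.3100 × 144.9705
= 20.86892 + 23.19023 + 54.48962 + 44.94086 = 143.48963 u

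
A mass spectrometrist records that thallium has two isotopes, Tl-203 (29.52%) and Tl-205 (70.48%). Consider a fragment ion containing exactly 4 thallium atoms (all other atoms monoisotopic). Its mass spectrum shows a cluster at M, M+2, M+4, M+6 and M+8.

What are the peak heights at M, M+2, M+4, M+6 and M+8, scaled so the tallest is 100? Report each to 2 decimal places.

Expanding (0.2952 + 0.7048)^4:
P(M) = 0.2952^4 = 0.007594
P(M+2) = 4 × 0.2952^3 × 0.7048^1 = 0.072523
P(M+4) = 6 × 0.2952^2 × 0.7048^2 = 0.259726
P(M+6) = 4 × 0.2952^1 × 0.7048^3 = 0.413403
P(M+8) = 0.7048^4 = 0.246754
The M+6 peak is largest (0.413403); scaling to 100 gives 1.84 : 17.54 : 62.83 : 100.00 : 59.69.

1.84 : 17.54 : 62.83 : 100.00 : 59.69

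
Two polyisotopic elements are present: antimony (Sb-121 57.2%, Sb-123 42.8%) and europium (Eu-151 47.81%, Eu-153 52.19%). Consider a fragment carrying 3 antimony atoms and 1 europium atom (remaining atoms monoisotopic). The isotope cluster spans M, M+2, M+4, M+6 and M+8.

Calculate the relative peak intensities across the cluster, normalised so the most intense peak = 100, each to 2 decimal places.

Antimony pattern (n=3): 0.18714925 : 0.42010426 : 0.31434374 : 0.07840275
Europium pattern (n=1): 0.4781 : 0.5219
Convolve the two distributions (both contribute in 2-u steps):
  M: 0.18714925×0.4781 = 0.089476
  M+2: 0.18714925×0.5219 + 0.42010426×0.4781 = 0.298525
  M+4: 0.42010426×0.5219 + 0.31434374×0.4781 = 0.369540
  M+6: 0.31434374×0.5219 + 0.07840275×0.4781 = 0.201540
  M+8: 0.07840275×0.5219 = 0.040918
Scale to base peak (0.369540) = 100: 24.21 : 80.78 : 100.00 : 54.54 : 11.07

24.21 : 80.78 : 100.00 : 54.54 : 11.07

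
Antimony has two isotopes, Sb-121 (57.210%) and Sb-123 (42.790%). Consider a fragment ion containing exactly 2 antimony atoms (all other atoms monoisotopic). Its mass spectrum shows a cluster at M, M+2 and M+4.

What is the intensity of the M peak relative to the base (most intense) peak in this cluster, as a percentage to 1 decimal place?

(0.57210 + 0.42790)^2 gives M 0.3273, M+2 0.4896, M+4 0.1831; the largest is M+2.
P(M+2) = C(2,1) × 0.57210^1 × 0.42790^1 = 2 × 0.5721 × 0.4279 = 0.489603 (base)
P(M) = C(2,0) × 0.57210^2 × 0.42790^0 = 1 × 0.32729841 × 1.0000 = 0.327298
Relative intensity = 0.327298 / 0.489603 × 100 = 66.8

66.8%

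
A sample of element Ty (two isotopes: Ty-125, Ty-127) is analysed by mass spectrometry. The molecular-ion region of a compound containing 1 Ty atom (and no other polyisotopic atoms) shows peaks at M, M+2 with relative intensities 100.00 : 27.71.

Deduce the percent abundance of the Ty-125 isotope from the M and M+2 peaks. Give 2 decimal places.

Write p for the Ty-125 fraction. I(M+2)/I(M) = [C(1,1)·p^0·(1−p)] / p^1 = 1·(1−p)/p = 27.71/100.00 = 0.2771
(1−p)/p = 0.2771/1 = 0.2771  ⇒  p = 1/(1 + 0.2771) = 0.7830
Ty-125: 78.30%, Ty-127: 21.70%.

78.30%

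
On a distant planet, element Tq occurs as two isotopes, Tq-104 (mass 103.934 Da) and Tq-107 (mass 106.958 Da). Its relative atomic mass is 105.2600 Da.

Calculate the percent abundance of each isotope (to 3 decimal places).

Tq-104: 56.151%, Tq-107: 43.849%

Let x be the fractional abundance of Tq-104; then Tq-107 has abundance 1 − x.
103.934·x + 106.958·(1 − x) = 105.2600
(103.934 − 106.958)·x = 105.2600 − 106.958
x = -1.6980 / -3.024 = 0.56151 → 56.151% Tq-104, 43.849% Tq-107.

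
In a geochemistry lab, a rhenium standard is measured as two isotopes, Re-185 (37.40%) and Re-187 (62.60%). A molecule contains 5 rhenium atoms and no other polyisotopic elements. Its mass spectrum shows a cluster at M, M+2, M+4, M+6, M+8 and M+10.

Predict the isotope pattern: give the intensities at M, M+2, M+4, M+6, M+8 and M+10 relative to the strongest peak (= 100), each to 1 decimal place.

2.1 : 17.8 : 59.7 : 100.0 : 83.7 : 28.0

The 5 Re atoms are independent, so intensities follow the terms of (0.3740 + 0.6260)^5.
P(M) = 0.3740^5 = 0.007317
P(M+2) = 5 × 0.3740^4 × 0.6260^1 = 0.061239
P(M+4) = 10 × 0.3740^3 × 0.6260^2 = 0.205005
P(M+6) = 10 × 0.3740^2 × 0.6260^3 = 0.343136
P(M+8) = 5 × 0.3740^1 × 0.6260^4 = 0.287170
P(M+10) = 0.6260^5 = 0.096133
The M+6 peak is largest (0.343136); scaling to 100 gives 2.1 : 17.8 : 59.7 : 100.0 : 83.7 : 28.0.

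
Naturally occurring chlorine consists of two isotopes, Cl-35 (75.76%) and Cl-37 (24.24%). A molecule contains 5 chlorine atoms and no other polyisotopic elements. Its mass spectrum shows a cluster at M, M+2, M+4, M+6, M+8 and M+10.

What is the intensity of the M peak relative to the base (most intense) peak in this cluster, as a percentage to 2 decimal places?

Term probabilities: M 0.2496, M+2 0.3993, M+4 0.2555, M+6 0.0817, M+8 0.0131, M+10 0.0008. Base peak = M+2.
P(M+2) = C(5,1) × 0.7576^4 × 0.2424^1 = 5 × 0.32942751 × 0.2424 = 0.399266 (base)
P(M) = C(5,0) × 0.7576^5 × 0.2424^0 = 1 × 0.24957428 × 1.0000 = 0.249574
Relative intensity = 0.249574 / 0.399266 × 100 = 62.51

62.51%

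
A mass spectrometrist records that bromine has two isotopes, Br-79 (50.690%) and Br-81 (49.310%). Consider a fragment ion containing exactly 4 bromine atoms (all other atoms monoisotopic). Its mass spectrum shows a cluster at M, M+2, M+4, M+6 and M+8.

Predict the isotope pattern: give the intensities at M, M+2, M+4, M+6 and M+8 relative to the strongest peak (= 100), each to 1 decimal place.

Expanding (0.50690 + 0.49310)^4:
P(M) = 0.50690^4 = 0.066022
P(M+2) = 4 × 0.50690^3 × 0.49310^1 = 0.256899
P(M+4) = 6 × 0.50690^2 × 0.49310^2 = 0.374857
P(M+6) = 4 × 0.50690^1 × 0.49310^3 = 0.243101
P(M+8) = 0.49310^4 = 0.059121
The M+4 peak is largest (0.374857); scaling to 100 gives 17.6 : 68.5 : 100.0 : 64.9 : 15.8.

17.6 : 68.5 : 100.0 : 64.9 : 15.8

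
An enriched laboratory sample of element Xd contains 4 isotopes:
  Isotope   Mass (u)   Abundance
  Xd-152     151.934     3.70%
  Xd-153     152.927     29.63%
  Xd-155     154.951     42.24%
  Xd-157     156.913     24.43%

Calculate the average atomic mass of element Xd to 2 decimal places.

Ar = Σ fᵢ·mᵢ = 0.0370 × 151.934 + 0.2963 × 152.927 + 0.4224 × 154.951 + 0.2443 × 156.913
= 5.6216 + 45.3123 + 65.4513 + 38.3338 = 154.7190 u

154.72 u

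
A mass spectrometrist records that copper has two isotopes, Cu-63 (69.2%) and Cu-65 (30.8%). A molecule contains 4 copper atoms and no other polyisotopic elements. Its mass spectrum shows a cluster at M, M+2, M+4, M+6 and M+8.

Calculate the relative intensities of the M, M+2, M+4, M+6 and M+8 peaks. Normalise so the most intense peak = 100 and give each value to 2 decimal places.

56.17 : 100.00 : 66.76 : 19.81 : 2.20

The 4 Cu atoms are independent, so intensities follow the terms of (0.692 + 0.308)^4.
P(M) = 0.692^4 = 0.229311
P(M+2) = 4 × 0.692^3 × 0.308^1 = 0.408253
P(M+4) = 6 × 0.692^2 × 0.308^2 = 0.272562
P(M+6) = 4 × 0.692^1 × 0.308^3 = 0.080876
P(M+8) = 0.308^4 = 0.008999
The M+2 peak is largest (0.408253); scaling to 100 gives 56.17 : 100.00 : 66.76 : 19.81 : 2.20.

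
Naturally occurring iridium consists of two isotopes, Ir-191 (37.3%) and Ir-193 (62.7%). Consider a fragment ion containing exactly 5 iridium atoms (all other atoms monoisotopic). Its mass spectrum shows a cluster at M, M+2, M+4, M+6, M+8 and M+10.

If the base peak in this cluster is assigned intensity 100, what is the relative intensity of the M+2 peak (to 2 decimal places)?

17.70

Term probabilities: M 0.0072, M+2 0.0607, M+4 0.2040, M+6 0.3429, M+8 0.2882, M+10 0.0969. Base peak = M+6.
P(M+6) = C(5,3) × 0.373^2 × 0.627^3 = 10 × 0.139129 × 0.24649188 = 0.342942 (base)
P(M+2) = C(5,1) × 0.373^4 × 0.627^1 = 5 × 0.01935688 × 0.6270 = 0.060684
Relative intensity = 0.060684 / 0.342942 × 100 = 17.70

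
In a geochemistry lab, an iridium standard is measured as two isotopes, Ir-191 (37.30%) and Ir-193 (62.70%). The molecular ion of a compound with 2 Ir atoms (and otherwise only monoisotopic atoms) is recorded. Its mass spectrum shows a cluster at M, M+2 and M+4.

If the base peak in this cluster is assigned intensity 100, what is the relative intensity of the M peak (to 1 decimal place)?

(0.3730 + 0.6270)^2 gives M 0.1391, M+2 0.4677, M+4 0.3931; the largest is M+2.
P(M+2) = C(2,1) × 0.3730^1 × 0.6270^1 = 2 × 0.3730 × 0.6270 = 0.467742 (base)
P(M) = C(2,0) × 0.3730^2 × 0.6270^0 = 1 × 0.139129 × 1.0000 = 0.139129
Relative intensity = 0.139129 / 0.467742 × 100 = 29.7

29.7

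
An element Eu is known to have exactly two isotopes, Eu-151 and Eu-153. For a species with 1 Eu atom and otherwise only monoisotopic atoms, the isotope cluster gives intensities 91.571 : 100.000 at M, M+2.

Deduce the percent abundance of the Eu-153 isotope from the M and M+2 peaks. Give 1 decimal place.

Write p for the Eu-151 fraction. I(M+2)/I(M) = [C(1,1)·p^0·(1−p)] / p^1 = 1·(1−p)/p = 100.000/91.571 = 1.0920
(1−p)/p = 1.0920/1 = 1.0920  ⇒  p = 1/(1 + 1.0920) = 0.4780
Eu-151: 47.8%, Eu-153: 52.2%.

52.2%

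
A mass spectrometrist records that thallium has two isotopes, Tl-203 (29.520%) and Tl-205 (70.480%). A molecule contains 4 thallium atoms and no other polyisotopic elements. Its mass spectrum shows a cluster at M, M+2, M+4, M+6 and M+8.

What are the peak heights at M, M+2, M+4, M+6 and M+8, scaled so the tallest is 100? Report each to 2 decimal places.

The 4 Tl atoms are independent, so intensities follow the terms of (0.29520 + 0.70480)^4.
P(M) = 0.29520^4 = 0.007594
P(M+2) = 4 × 0.29520^3 × 0.70480^1 = 0.072523
P(M+4) = 6 × 0.29520^2 × 0.70480^2 = 0.259726
P(M+6) = 4 × 0.29520^1 × 0.70480^3 = 0.413403
P(M+8) = 0.70480^4 = 0.246754
The M+6 peak is largest (0.413403); scaling to 100 gives 1.84 : 17.54 : 62.83 : 100.00 : 59.69.

1.84 : 17.54 : 62.83 : 100.00 : 59.69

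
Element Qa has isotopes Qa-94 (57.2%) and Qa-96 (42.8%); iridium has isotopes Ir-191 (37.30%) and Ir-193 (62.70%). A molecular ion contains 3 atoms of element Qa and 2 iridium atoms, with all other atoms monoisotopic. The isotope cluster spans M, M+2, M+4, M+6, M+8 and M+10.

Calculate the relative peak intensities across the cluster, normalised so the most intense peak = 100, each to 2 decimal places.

Element Qa pattern (n=3): 0.18714925 : 0.42010426 : 0.31434374 : 0.07840275
Iridium pattern (n=2): 0.139129 : 0.467742 : 0.393129
Convolve the two distributions (both contribute in 2-u steps):
  M: 0.18714925×0.139129 = 0.026038
  M+2: 0.18714925×0.467742 + 0.42010426×0.139129 = 0.145986
  M+4: 0.18714925×0.393129 + 0.42010426×0.467742 + 0.31434374×0.139129 = 0.313809
  M+6: 0.42010426×0.393129 + 0.31434374×0.467742 + 0.07840275×0.139129 = 0.323095
  M+8: 0.31434374×0.393129 + 0.07840275×0.467742 = 0.160250
  M+10: 0.07840275×0.393129 = 0.030822
Scale to base peak (0.323095) = 100: 8.06 : 45.18 : 97.13 : 100.00 : 49.60 : 9.54

8.06 : 45.18 : 97.13 : 100.00 : 49.60 : 9.54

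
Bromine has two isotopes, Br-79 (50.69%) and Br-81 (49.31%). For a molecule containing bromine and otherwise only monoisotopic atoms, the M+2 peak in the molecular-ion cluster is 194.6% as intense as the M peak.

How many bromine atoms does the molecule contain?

With n Br atoms, P(M+2)/P(M) = C(n,1)·p^(n−1)q / p^n = n·q/p = n · 0.4931/0.5069.
n = 1.946 × 0.5069/0.4931 = 2.00 ≈ 2

2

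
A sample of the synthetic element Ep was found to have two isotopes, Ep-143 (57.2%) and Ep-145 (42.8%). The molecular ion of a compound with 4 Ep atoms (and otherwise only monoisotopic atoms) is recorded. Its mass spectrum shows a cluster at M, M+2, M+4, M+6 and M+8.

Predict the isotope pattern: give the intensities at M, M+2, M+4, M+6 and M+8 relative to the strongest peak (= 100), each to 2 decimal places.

Each Ep atom is independently Ep-143 (p = 0.572) or Ep-145 (q = 0.428); the cluster is the binomial expansion (p + q)^4.
P(M) = 0.572^4 = 0.107049
P(M+2) = 4 × 0.572^3 × 0.428^1 = 0.320400
P(M+4) = 6 × 0.572^2 × 0.428^2 = 0.359609
P(M+6) = 4 × 0.572^1 × 0.428^3 = 0.179385
P(M+8) = 0.428^4 = 0.033556
The M+4 peak is largest (0.359609); scaling to 100 gives 29.77 : 89.10 : 100.00 : 49.88 : 9.33.

29.77 : 89.10 : 100.00 : 49.88 : 9.33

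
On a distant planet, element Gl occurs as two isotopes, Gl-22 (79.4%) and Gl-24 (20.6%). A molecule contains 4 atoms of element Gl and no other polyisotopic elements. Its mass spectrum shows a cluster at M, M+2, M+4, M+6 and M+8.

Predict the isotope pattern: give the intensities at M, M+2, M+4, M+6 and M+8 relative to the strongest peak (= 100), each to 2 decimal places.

96.36 : 100.00 : 38.92 : 6.73 : 0.44

Expanding (0.794 + 0.206)^4:
P(M) = 0.794^4 = 0.397450
P(M+2) = 4 × 0.794^3 × 0.206^1 = 0.412467
P(M+4) = 6 × 0.794^2 × 0.206^2 = 0.160519
P(M+6) = 4 × 0.794^1 × 0.206^3 = 0.027764
P(M+8) = 0.206^4 = 0.001801
The M+2 peak is largest (0.412467); scaling to 100 gives 96.36 : 100.00 : 38.92 : 6.73 : 0.44.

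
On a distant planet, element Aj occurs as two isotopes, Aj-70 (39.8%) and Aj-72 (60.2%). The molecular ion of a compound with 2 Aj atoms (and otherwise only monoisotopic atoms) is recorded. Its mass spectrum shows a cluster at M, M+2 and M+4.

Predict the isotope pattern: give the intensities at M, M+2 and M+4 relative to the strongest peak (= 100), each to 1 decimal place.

Expanding (0.398 + 0.602)^2:
P(M) = 0.398^2 = 0.158404
P(M+2) = 2 × 0.398^1 × 0.602^1 = 0.479192
P(M+4) = 0.602^2 = 0.362404
The M+2 peak is largest (0.479192); scaling to 100 gives 33.1 : 100.0 : 75.6.

33.1 : 100.0 : 75.6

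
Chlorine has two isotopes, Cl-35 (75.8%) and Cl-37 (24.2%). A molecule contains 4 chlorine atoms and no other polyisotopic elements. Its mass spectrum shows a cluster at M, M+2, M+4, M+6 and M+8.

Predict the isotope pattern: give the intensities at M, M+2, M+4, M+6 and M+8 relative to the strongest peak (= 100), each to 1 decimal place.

78.3 : 100.0 : 47.9 : 10.2 : 0.8

Each Cl atom is independently Cl-35 (p = 0.758) or Cl-37 (q = 0.242); the cluster is the binomial expansion (p + q)^4.
P(M) = 0.758^4 = 0.330124
P(M+2) = 4 × 0.758^3 × 0.242^1 = 0.421583
P(M+4) = 6 × 0.758^2 × 0.242^2 = 0.201893
P(M+6) = 4 × 0.758^1 × 0.242^3 = 0.042971
P(M+8) = 0.242^4 = 0.003430
The M+2 peak is largest (0.421583); scaling to 100 gives 78.3 : 100.0 : 47.9 : 10.2 : 0.8.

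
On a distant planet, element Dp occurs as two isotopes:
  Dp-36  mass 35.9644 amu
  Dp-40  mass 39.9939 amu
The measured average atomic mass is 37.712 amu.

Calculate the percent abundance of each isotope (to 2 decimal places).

With x = fraction of Dp-36 (so Dp-40 is 1 − x):
35.9644·x + 39.9939·(1 − x) = 37.712
(35.9644 − 39.9939)·x = 37.712 − 39.9939
x = -2.2819 / -4.0295 = 0.56630 → 56.63% Dp-36, 43.37% Dp-40.

Dp-36: 56.63%, Dp-40: 43.37%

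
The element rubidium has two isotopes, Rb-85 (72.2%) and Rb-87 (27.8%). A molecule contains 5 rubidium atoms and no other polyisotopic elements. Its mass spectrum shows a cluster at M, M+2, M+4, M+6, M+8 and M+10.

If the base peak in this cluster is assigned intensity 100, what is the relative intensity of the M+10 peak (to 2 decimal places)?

(0.722 + 0.278)^5 gives M 0.1962, M+2 0.3777, M+4 0.2909, M+6 0.1120, M+8 0.0216, M+10 0.0017; the largest is M+2.
P(M+2) = C(5,1) × 0.722^4 × 0.278^1 = 5 × 0.27173701 × 0.2780 = 0.377714 (base)
P(M+10) = C(5,5) × 0.722^0 × 0.278^5 = 1 × 1.0000 × 0.00166044 = 0.001660
Relative intensity = 0.001660 / 0.377714 × 100 = 0.44

0.44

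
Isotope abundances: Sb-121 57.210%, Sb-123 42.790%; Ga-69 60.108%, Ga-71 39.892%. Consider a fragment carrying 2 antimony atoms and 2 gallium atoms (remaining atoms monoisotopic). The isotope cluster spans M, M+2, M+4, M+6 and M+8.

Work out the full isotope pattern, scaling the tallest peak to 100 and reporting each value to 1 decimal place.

Antimony pattern (n=2): 0.32729841 : 0.48960318 : 0.18309841
Gallium pattern (n=2): 0.36129717 : 0.47956567 : 0.15913717
Convolve the two distributions (both contribute in 2-u steps):
  M: 0.32729841×0.36129717 = 0.118252
  M+2: 0.32729841×0.47956567 + 0.48960318×0.36129717 = 0.333853
  M+4: 0.32729841×0.15913717 + 0.48960318×0.47956567 + 0.18309841×0.36129717 = 0.353035
  M+6: 0.48960318×0.15913717 + 0.18309841×0.47956567 = 0.165722
  M+8: 0.18309841×0.15913717 = 0.029138
Scale to base peak (0.353035) = 100: 33.5 : 94.6 : 100.0 : 46.9 : 8.3

33.5 : 94.6 : 100.0 : 46.9 : 8.3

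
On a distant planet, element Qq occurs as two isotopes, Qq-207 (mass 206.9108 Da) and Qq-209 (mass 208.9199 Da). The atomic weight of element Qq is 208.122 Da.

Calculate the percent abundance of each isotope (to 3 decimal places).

Qq-207: 39.714%, Qq-209: 60.286%

With x = fraction of Qq-207 (so Qq-209 is 1 − x):
206.9108·x + 208.9199·(1 − x) = 208.122
(206.9108 − 208.9199)·x = 208.122 − 208.9199
x = -0.7979 / -2.0091 = 0.39714 → 39.714% Qq-207, 60.286% Qq-209.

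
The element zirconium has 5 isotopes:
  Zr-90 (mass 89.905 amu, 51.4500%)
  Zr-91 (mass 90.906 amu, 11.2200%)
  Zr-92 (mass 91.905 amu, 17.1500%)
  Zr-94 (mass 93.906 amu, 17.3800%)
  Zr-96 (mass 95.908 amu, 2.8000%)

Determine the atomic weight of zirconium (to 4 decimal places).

Ar = Σ fᵢ·mᵢ = 0.514500 × 89.905 + 0.112200 × 90.906 + 0.171500 × 91.905 + 0.173800 × 93.906 + 0.028000 × 95.908
= 46.25612 + 10.19965 + 15.76171 + 16.32086 + 2.68542 = 91.22376 amu

91.2238 amu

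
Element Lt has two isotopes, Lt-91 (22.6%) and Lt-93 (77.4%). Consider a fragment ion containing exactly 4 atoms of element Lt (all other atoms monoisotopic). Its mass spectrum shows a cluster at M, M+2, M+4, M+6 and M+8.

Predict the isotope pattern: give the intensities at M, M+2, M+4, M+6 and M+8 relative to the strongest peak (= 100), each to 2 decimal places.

0.62 : 8.53 : 43.80 : 100.00 : 85.62

Expanding (0.226 + 0.774)^4:
P(M) = 0.226^4 = 0.002609
P(M+2) = 4 × 0.226^3 × 0.774^1 = 0.035738
P(M+4) = 6 × 0.226^2 × 0.774^2 = 0.183590
P(M+6) = 4 × 0.226^1 × 0.774^3 = 0.419171
P(M+8) = 0.774^4 = 0.358892
The M+6 peak is largest (0.419171); scaling to 100 gives 0.62 : 8.53 : 43.80 : 100.00 : 85.62.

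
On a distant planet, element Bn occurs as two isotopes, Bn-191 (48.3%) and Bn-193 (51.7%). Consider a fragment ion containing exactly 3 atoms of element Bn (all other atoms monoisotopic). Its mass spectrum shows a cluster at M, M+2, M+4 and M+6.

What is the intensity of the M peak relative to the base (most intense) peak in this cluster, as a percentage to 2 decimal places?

29.09%

Term probabilities: M 0.1127, M+2 0.3618, M+4 0.3873, M+6 0.1382. Base peak = M+4.
P(M+4) = C(3,2) × 0.483^1 × 0.517^2 = 3 × 0.4830 × 0.267289 = 0.387302 (base)
P(M) = C(3,0) × 0.483^3 × 0.517^0 = 1 × 0.11267859 × 1.0000 = 0.112679
Relative intensity = 0.112679 / 0.387302 × 100 = 29.09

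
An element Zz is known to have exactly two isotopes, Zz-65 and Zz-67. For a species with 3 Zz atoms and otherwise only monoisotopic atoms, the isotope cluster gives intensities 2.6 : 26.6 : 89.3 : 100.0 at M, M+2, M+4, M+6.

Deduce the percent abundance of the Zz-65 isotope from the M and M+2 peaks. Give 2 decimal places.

If p is the fraction of Zz that is Zz-65, then I(M+2)/I(M) = [C(3,1)·p^2·(1−p)] / p^3 = 3·(1−p)/p = 26.6/2.6 = 10.2308
(1−p)/p = 10.2308/3 = 3.4103  ⇒  p = 1/(1 + 3.4103) = 0.2267
Zz-65: 22.67%, Zz-67: 77.33%.

22.67%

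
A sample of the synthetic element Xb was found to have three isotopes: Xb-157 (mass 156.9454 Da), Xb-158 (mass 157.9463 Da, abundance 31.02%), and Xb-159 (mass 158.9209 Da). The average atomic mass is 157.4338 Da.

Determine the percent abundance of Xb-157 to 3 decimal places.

The remaining 68.98% is split between Xb-157 (fraction x) and Xb-159 (fraction 0.6898 − x).
Substituting: 156.9454x + 158.9209(0.6898 − x) = 108.43885774
(156.9454 − 158.9209)x = -1.18477908  ⇒  x = 0.59974, y = 0.09006
Xb-157: 59.974%, Xb-159: 9.006%.

59.974%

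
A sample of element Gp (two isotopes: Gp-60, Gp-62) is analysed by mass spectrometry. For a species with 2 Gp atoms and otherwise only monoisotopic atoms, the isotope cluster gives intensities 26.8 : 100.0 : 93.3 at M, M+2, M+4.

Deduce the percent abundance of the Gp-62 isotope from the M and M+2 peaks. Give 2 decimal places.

Let p = fractional abundance of Gp-60. I(M+2)/I(M) = [C(2,1)·p^1·(1−p)] / p^2 = 2·(1−p)/p = 100.0/26.8 = 3.7313
(1−p)/p = 3.7313/2 = 1.8657  ⇒  p = 1/(1 + 1.8657) = 0.3490
Gp-60: 34.90%, Gp-62: 65.10%.

65.10%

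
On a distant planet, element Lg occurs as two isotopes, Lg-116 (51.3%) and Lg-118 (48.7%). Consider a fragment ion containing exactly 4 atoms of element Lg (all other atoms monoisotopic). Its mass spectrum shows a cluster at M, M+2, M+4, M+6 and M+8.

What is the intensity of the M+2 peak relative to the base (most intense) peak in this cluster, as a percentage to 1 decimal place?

70.2%

Term probabilities: M 0.0693, M+2 0.2630, M+4 0.3745, M+6 0.2370, M+8 0.0562. Base peak = M+4.
P(M+4) = C(4,2) × 0.513^2 × 0.487^2 = 6 × 0.263169 × 0.237169 = 0.374493 (base)
P(M+2) = C(4,1) × 0.513^3 × 0.487^1 = 4 × 0.1350057 × 0.4870 = 0.262991
Relative intensity = 0.262991 / 0.374493 × 100 = 70.2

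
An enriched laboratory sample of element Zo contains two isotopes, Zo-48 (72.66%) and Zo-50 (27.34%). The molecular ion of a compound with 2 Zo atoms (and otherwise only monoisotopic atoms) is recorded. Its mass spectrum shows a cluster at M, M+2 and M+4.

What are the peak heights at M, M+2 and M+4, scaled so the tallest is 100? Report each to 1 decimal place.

100.0 : 75.3 : 14.2

Each Zo atom is independently Zo-48 (p = 0.7266) or Zo-50 (q = 0.2734); the cluster is the binomial expansion (p + q)^2.
P(M) = 0.7266^2 = 0.527948
P(M+2) = 2 × 0.7266^1 × 0.2734^1 = 0.397305
P(M+4) = 0.2734^2 = 0.074748
The M peak is largest (0.527948); scaling to 100 gives 100.0 : 75.3 : 14.2.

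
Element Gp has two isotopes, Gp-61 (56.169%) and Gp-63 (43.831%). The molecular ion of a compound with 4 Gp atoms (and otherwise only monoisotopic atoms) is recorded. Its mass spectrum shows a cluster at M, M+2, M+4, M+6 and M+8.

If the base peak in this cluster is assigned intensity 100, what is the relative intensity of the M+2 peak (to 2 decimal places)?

85.43

Binomial terms of (0.56169 + 0.43831)^4: M 0.0995, M+2 0.3107, M+4 0.3637, M+6 0.1892, M+8 0.0369 → M+4 is the base peak.
P(M+4) = C(4,2) × 0.56169^2 × 0.43831^2 = 6 × 0.31549566 × 0.19211566 = 0.363670 (base)
P(M+2) = C(4,1) × 0.56169^3 × 0.43831^1 = 4 × 0.17721076 × 0.43831 = 0.310693
Relative intensity = 0.310693 / 0.363670 × 100 = 85.43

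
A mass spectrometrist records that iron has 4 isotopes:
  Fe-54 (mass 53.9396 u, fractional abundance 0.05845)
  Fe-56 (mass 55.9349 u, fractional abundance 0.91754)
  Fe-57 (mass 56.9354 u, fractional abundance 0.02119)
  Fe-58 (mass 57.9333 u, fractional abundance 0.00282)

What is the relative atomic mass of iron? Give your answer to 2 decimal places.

55.85 u

The abundance-weighted mean is 0.05845 × 53.9396 + 0.91754 × 55.9349 + 0.02119 × 56.9354 + 0.00282 × 57.9333
= 3.15277 + 51.32251 + 1.20646 + 0.16337 = 55.84511 u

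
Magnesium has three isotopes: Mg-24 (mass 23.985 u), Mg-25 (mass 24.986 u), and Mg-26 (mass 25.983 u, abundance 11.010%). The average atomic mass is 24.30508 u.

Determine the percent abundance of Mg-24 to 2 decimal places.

78.99%

Let x and y be the fractions of Mg-24 and Mg-25. Then x + y = 1 − 0.11010 = 0.88990 and 23.985x + 24.986y = 24.30508 − 0.11010×25.983 = 21.4443517.
Substituting: 23.985x + 24.986(0.88990 − x) = 21.4443517
(23.985 − 24.986)x = -0.7906897  ⇒  x = 0.78990, y = 0.10000
Mg-24: 78.99%, Mg-25: 10.00%.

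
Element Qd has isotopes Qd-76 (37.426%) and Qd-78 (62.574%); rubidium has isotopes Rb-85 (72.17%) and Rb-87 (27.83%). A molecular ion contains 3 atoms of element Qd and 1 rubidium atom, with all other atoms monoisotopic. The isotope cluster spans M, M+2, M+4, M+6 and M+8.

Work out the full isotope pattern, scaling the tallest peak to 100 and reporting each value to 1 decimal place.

9.7 : 52.3 : 100.0 : 76.6 : 17.5

Element Qd pattern (n=3): 0.0524228 : 0.26294323 : 0.43962512 : 0.24500884
Rubidium pattern (n=1): 0.7217 : 0.2783
Convolve the two distributions (both contribute in 2-u steps):
  M: 0.0524228×0.7217 = 0.037834
  M+2: 0.0524228×0.2783 + 0.26294323×0.7217 = 0.204355
  M+4: 0.26294323×0.2783 + 0.43962512×0.7217 = 0.390455
  M+6: 0.43962512×0.2783 + 0.24500884×0.7217 = 0.299171
  M+8: 0.24500884×0.2783 = 0.068186
Scale to base peak (0.390455) = 100: 9.7 : 52.3 : 100.0 : 76.6 : 17.5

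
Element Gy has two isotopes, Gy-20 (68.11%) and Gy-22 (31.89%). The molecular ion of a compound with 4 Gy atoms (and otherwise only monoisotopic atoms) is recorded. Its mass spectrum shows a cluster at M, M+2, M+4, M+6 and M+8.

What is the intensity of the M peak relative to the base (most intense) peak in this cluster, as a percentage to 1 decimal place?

(0.6811 + 0.3189)^4 gives M 0.2152, M+2 0.4030, M+4 0.2831, M+6 0.0884, M+8 0.0103; the largest is M+2.
P(M+2) = C(4,1) × 0.6811^3 × 0.3189^1 = 4 × 0.31596039 × 0.3189 = 0.403039 (base)
P(M) = C(4,0) × 0.6811^4 × 0.3189^0 = 1 × 0.21520062 × 1.0000 = 0.215201
Relative intensity = 0.215201 / 0.403039 × 100 = 53.4

53.4%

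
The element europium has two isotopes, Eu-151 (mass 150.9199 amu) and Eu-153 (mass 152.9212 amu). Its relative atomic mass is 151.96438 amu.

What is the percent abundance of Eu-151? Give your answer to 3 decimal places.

With x = fraction of Eu-151 (so Eu-153 is 1 − x):
150.9199·x + 152.9212·(1 − x) = 151.96438
(150.9199 − 152.9212)·x = 151.96438 − 152.9212
x = -0.95682 / -2.0013 = 0.47810 → 47.810% Eu-151, 52.190% Eu-153.

47.810%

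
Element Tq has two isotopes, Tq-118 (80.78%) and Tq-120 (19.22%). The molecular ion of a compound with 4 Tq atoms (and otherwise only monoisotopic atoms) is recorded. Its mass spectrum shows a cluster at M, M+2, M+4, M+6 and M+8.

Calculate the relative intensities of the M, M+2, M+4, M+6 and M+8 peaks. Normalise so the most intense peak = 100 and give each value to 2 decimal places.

100.00 : 95.17 : 33.97 : 5.39 : 0.32

Each Tq atom is independently Tq-118 (p = 0.8078) or Tq-120 (q = 0.1922); the cluster is the binomial expansion (p + q)^4.
P(M) = 0.8078^4 = 0.425810
P(M+2) = 4 × 0.8078^3 × 0.1922^1 = 0.405252
P(M+4) = 6 × 0.8078^2 × 0.1922^2 = 0.144632
P(M+6) = 4 × 0.8078^1 × 0.1922^3 = 0.022942
P(M+8) = 0.1922^4 = 0.001365
The M peak is largest (0.425810); scaling to 100 gives 100.00 : 95.17 : 33.97 : 5.39 : 0.32.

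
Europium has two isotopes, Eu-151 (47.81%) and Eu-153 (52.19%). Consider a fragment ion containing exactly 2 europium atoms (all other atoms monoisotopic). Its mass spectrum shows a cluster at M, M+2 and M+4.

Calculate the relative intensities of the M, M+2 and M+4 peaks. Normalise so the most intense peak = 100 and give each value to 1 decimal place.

Expanding (0.4781 + 0.5219)^2:
P(M) = 0.4781^2 = 0.228580
P(M+2) = 2 × 0.4781^1 × 0.5219^1 = 0.499041
P(M+4) = 0.5219^2 = 0.272380
The M+2 peak is largest (0.499041); scaling to 100 gives 45.8 : 100.0 : 54.6.

45.8 : 100.0 : 54.6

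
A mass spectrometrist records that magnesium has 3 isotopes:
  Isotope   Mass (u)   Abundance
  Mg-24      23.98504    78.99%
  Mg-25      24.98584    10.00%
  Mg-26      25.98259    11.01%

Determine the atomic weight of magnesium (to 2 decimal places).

The abundance-weighted mean is 0.7899 × 23.98504 + 0.1000 × 24.98584 + 0.1101 × 25.98259
= 18.945783 + 2.498584 + 2.860683 = 24.305050 u

24.31 u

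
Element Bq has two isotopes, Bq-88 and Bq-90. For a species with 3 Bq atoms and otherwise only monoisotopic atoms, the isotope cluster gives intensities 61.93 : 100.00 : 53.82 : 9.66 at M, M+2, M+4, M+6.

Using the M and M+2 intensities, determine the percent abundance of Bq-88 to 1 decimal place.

If p is the fraction of Bq that is Bq-88, then I(M+2)/I(M) = [C(3,1)·p^2·(1−p)] / p^3 = 3·(1−p)/p = 100.00/61.93 = 1.6147
(1−p)/p = 1.6147/3 = 0.5382  ⇒  p = 1/(1 + 0.5382) = 0.6501
Bq-88: 65.0%, Bq-90: 35.0%.

65.0%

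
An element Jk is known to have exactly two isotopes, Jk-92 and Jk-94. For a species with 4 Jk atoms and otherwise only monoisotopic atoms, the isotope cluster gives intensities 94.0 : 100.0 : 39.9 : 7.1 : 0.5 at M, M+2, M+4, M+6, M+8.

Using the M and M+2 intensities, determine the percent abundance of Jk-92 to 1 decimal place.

79.0%

Write p for the Jk-92 fraction. I(M+2)/I(M) = [C(4,1)·p^3·(1−p)] / p^4 = 4·(1−p)/p = 100.0/94.0 = 1.0638
(1−p)/p = 1.0638/4 = 0.2660  ⇒  p = 1/(1 + 0.2660) = 0.7899
Jk-92: 79.0%, Jk-94: 21.0%.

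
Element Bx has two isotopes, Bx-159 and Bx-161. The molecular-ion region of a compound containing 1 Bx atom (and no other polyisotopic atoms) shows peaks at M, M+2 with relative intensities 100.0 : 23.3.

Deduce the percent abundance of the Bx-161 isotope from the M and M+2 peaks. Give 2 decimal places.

18.90%

Let p = fractional abundance of Bx-159. I(M+2)/I(M) = [C(1,1)·p^0·(1−p)] / p^1 = 1·(1−p)/p = 23.3/100.0 = 0.2330
(1−p)/p = 0.2330/1 = 0.2330  ⇒  p = 1/(1 + 0.2330) = 0.8110
Bx-159: 81.10%, Bx-161: 18.90%.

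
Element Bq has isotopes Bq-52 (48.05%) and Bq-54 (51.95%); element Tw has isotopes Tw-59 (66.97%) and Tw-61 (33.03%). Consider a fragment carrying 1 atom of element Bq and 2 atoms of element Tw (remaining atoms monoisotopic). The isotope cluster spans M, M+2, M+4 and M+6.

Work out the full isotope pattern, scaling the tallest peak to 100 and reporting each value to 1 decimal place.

Element Bq pattern (n=1): 0.4805 : 0.5195
Element Tw pattern (n=2): 0.44849809 : 0.44240382 : 0.10909809
Convolve the two distributions (both contribute in 2-u steps):
  M: 0.4805×0.44849809 = 0.215503
  M+2: 0.4805×0.44240382 + 0.5195×0.44849809 = 0.445570
  M+4: 0.4805×0.10909809 + 0.5195×0.44240382 = 0.282250
  M+6: 0.5195×0.10909809 = 0.056676
Scale to base peak (0.445570) = 100: 48.4 : 100.0 : 63.3 : 12.7

48.4 : 100.0 : 63.3 : 12.7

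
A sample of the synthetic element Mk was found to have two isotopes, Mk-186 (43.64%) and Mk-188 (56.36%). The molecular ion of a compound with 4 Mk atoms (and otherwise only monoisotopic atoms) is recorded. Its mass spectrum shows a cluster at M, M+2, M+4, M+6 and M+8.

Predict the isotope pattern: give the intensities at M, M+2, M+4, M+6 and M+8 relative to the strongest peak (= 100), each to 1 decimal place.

10.0 : 51.6 : 100.0 : 86.1 : 27.8

Each Mk atom is independently Mk-186 (p = 0.4364) or Mk-188 (q = 0.5636); the cluster is the binomial expansion (p + q)^4.
P(M) = 0.4364^4 = 0.036269
P(M+2) = 4 × 0.4364^3 × 0.5636^1 = 0.187364
P(M+4) = 6 × 0.4364^2 × 0.5636^2 = 0.362963
P(M+6) = 4 × 0.4364^1 × 0.5636^3 = 0.312506
P(M+8) = 0.5636^4 = 0.100898
The M+4 peak is largest (0.362963); scaling to 100 gives 10.0 : 51.6 : 100.0 : 86.1 : 27.8.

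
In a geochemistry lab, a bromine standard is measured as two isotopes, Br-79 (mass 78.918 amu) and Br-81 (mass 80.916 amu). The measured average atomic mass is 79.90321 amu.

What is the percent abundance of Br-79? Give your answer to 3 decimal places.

50.690%

With x = fraction of Br-79 (so Br-81 is 1 − x):
78.918·x + 80.916·(1 − x) = 79.90321
(78.918 − 80.916)·x = 79.90321 − 80.916
x = -1.01279 / -1.998 = 0.50690 → 50.690% Br-79, 49.310% Br-81.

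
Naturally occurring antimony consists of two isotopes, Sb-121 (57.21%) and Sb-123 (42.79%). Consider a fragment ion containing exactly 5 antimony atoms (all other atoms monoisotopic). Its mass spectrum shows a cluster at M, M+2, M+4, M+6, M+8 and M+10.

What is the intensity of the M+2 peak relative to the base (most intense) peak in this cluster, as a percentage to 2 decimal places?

66.85%

Term probabilities: M 0.0613, M+2 0.2292, M+4 0.3428, M+6 0.2564, M+8 0.0959, M+10 0.0143. Base peak = M+4.
P(M+4) = C(5,2) × 0.5721^3 × 0.4279^2 = 10 × 0.18724742 × 0.18309841 = 0.342847 (base)
P(M+2) = C(5,1) × 0.5721^4 × 0.4279^1 = 5 × 0.10712425 × 0.4279 = 0.229192
Relative intensity = 0.229192 / 0.342847 × 100 = 66.85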